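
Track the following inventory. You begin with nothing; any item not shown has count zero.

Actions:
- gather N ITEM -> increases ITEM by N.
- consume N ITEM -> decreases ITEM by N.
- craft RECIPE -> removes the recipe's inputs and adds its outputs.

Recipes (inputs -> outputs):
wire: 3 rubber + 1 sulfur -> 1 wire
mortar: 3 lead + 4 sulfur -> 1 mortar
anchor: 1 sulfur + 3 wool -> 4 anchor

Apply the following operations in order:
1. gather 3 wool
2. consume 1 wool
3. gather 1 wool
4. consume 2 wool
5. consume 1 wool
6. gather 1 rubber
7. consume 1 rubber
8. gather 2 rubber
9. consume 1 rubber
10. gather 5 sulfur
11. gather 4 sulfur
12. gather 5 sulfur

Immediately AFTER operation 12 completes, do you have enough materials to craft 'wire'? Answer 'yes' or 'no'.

After 1 (gather 3 wool): wool=3
After 2 (consume 1 wool): wool=2
After 3 (gather 1 wool): wool=3
After 4 (consume 2 wool): wool=1
After 5 (consume 1 wool): (empty)
After 6 (gather 1 rubber): rubber=1
After 7 (consume 1 rubber): (empty)
After 8 (gather 2 rubber): rubber=2
After 9 (consume 1 rubber): rubber=1
After 10 (gather 5 sulfur): rubber=1 sulfur=5
After 11 (gather 4 sulfur): rubber=1 sulfur=9
After 12 (gather 5 sulfur): rubber=1 sulfur=14

Answer: no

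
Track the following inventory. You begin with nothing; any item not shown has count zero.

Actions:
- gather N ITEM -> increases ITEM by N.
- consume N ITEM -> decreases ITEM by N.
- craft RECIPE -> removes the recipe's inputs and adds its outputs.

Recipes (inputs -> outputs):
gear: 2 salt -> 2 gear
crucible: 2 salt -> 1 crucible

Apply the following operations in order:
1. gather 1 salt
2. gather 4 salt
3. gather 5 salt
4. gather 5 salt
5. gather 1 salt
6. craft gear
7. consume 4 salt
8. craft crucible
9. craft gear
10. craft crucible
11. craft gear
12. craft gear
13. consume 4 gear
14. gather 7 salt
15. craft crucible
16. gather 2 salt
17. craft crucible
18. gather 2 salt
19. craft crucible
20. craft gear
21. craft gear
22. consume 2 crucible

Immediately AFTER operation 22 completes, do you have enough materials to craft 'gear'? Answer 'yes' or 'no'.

Answer: no

Derivation:
After 1 (gather 1 salt): salt=1
After 2 (gather 4 salt): salt=5
After 3 (gather 5 salt): salt=10
After 4 (gather 5 salt): salt=15
After 5 (gather 1 salt): salt=16
After 6 (craft gear): gear=2 salt=14
After 7 (consume 4 salt): gear=2 salt=10
After 8 (craft crucible): crucible=1 gear=2 salt=8
After 9 (craft gear): crucible=1 gear=4 salt=6
After 10 (craft crucible): crucible=2 gear=4 salt=4
After 11 (craft gear): crucible=2 gear=6 salt=2
After 12 (craft gear): crucible=2 gear=8
After 13 (consume 4 gear): crucible=2 gear=4
After 14 (gather 7 salt): crucible=2 gear=4 salt=7
After 15 (craft crucible): crucible=3 gear=4 salt=5
After 16 (gather 2 salt): crucible=3 gear=4 salt=7
After 17 (craft crucible): crucible=4 gear=4 salt=5
After 18 (gather 2 salt): crucible=4 gear=4 salt=7
After 19 (craft crucible): crucible=5 gear=4 salt=5
After 20 (craft gear): crucible=5 gear=6 salt=3
After 21 (craft gear): crucible=5 gear=8 salt=1
After 22 (consume 2 crucible): crucible=3 gear=8 salt=1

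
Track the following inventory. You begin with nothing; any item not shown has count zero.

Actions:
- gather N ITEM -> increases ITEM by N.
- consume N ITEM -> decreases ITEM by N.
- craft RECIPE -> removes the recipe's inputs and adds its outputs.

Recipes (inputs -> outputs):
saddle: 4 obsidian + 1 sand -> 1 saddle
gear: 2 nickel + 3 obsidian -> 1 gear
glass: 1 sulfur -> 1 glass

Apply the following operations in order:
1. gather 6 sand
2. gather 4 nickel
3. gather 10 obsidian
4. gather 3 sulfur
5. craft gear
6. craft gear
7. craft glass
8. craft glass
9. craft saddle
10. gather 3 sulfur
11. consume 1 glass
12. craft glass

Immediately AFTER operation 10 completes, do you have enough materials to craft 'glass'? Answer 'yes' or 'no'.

Answer: yes

Derivation:
After 1 (gather 6 sand): sand=6
After 2 (gather 4 nickel): nickel=4 sand=6
After 3 (gather 10 obsidian): nickel=4 obsidian=10 sand=6
After 4 (gather 3 sulfur): nickel=4 obsidian=10 sand=6 sulfur=3
After 5 (craft gear): gear=1 nickel=2 obsidian=7 sand=6 sulfur=3
After 6 (craft gear): gear=2 obsidian=4 sand=6 sulfur=3
After 7 (craft glass): gear=2 glass=1 obsidian=4 sand=6 sulfur=2
After 8 (craft glass): gear=2 glass=2 obsidian=4 sand=6 sulfur=1
After 9 (craft saddle): gear=2 glass=2 saddle=1 sand=5 sulfur=1
After 10 (gather 3 sulfur): gear=2 glass=2 saddle=1 sand=5 sulfur=4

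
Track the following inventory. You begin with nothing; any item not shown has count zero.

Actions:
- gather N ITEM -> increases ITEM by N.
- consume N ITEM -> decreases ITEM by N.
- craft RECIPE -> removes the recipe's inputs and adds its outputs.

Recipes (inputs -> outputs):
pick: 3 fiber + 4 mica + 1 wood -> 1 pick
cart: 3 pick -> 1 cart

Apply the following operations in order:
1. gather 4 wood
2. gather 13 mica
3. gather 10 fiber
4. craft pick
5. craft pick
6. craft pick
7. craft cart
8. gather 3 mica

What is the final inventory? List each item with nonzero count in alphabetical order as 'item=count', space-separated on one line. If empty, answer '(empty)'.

Answer: cart=1 fiber=1 mica=4 wood=1

Derivation:
After 1 (gather 4 wood): wood=4
After 2 (gather 13 mica): mica=13 wood=4
After 3 (gather 10 fiber): fiber=10 mica=13 wood=4
After 4 (craft pick): fiber=7 mica=9 pick=1 wood=3
After 5 (craft pick): fiber=4 mica=5 pick=2 wood=2
After 6 (craft pick): fiber=1 mica=1 pick=3 wood=1
After 7 (craft cart): cart=1 fiber=1 mica=1 wood=1
After 8 (gather 3 mica): cart=1 fiber=1 mica=4 wood=1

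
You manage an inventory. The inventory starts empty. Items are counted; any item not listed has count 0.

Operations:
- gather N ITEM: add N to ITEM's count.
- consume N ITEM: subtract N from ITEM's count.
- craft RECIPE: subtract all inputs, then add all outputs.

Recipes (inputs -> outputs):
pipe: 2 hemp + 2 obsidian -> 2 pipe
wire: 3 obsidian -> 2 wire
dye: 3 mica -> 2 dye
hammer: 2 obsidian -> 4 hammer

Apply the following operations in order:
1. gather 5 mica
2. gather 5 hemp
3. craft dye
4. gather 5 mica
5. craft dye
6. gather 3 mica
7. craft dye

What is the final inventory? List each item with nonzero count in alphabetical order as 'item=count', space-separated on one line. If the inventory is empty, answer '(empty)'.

Answer: dye=6 hemp=5 mica=4

Derivation:
After 1 (gather 5 mica): mica=5
After 2 (gather 5 hemp): hemp=5 mica=5
After 3 (craft dye): dye=2 hemp=5 mica=2
After 4 (gather 5 mica): dye=2 hemp=5 mica=7
After 5 (craft dye): dye=4 hemp=5 mica=4
After 6 (gather 3 mica): dye=4 hemp=5 mica=7
After 7 (craft dye): dye=6 hemp=5 mica=4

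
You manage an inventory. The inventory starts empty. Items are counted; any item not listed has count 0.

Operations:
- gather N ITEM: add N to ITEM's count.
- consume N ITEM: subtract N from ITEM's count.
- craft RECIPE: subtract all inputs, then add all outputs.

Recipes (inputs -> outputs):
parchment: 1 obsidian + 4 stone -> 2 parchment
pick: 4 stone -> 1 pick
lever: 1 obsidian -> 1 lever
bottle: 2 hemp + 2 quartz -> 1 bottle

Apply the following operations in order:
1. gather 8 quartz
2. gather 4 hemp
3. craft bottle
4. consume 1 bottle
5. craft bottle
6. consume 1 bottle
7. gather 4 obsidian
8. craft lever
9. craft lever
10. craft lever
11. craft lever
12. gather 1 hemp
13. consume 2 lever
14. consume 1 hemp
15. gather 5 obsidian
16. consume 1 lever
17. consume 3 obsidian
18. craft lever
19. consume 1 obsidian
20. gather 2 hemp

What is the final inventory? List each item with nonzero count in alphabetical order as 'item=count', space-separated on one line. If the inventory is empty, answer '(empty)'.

After 1 (gather 8 quartz): quartz=8
After 2 (gather 4 hemp): hemp=4 quartz=8
After 3 (craft bottle): bottle=1 hemp=2 quartz=6
After 4 (consume 1 bottle): hemp=2 quartz=6
After 5 (craft bottle): bottle=1 quartz=4
After 6 (consume 1 bottle): quartz=4
After 7 (gather 4 obsidian): obsidian=4 quartz=4
After 8 (craft lever): lever=1 obsidian=3 quartz=4
After 9 (craft lever): lever=2 obsidian=2 quartz=4
After 10 (craft lever): lever=3 obsidian=1 quartz=4
After 11 (craft lever): lever=4 quartz=4
After 12 (gather 1 hemp): hemp=1 lever=4 quartz=4
After 13 (consume 2 lever): hemp=1 lever=2 quartz=4
After 14 (consume 1 hemp): lever=2 quartz=4
After 15 (gather 5 obsidian): lever=2 obsidian=5 quartz=4
After 16 (consume 1 lever): lever=1 obsidian=5 quartz=4
After 17 (consume 3 obsidian): lever=1 obsidian=2 quartz=4
After 18 (craft lever): lever=2 obsidian=1 quartz=4
After 19 (consume 1 obsidian): lever=2 quartz=4
After 20 (gather 2 hemp): hemp=2 lever=2 quartz=4

Answer: hemp=2 lever=2 quartz=4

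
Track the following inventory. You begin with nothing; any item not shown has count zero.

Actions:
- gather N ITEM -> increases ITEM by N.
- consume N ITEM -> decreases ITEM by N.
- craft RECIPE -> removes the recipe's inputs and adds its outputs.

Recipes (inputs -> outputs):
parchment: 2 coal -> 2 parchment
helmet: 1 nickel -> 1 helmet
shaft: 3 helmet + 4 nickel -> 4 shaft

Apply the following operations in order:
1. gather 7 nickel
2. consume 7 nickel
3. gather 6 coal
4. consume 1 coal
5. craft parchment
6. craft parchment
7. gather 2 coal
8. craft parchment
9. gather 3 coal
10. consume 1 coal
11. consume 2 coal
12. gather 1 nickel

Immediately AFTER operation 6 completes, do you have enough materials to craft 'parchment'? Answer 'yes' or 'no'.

After 1 (gather 7 nickel): nickel=7
After 2 (consume 7 nickel): (empty)
After 3 (gather 6 coal): coal=6
After 4 (consume 1 coal): coal=5
After 5 (craft parchment): coal=3 parchment=2
After 6 (craft parchment): coal=1 parchment=4

Answer: no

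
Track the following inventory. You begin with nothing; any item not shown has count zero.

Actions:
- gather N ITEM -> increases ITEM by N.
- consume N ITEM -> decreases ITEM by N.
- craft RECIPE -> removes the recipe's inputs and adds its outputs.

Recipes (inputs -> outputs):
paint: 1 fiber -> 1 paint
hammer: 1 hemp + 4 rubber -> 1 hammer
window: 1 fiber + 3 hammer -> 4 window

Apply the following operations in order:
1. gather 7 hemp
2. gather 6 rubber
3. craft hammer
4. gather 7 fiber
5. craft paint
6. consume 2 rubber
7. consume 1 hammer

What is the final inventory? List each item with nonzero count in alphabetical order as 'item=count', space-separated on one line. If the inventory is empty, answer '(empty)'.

Answer: fiber=6 hemp=6 paint=1

Derivation:
After 1 (gather 7 hemp): hemp=7
After 2 (gather 6 rubber): hemp=7 rubber=6
After 3 (craft hammer): hammer=1 hemp=6 rubber=2
After 4 (gather 7 fiber): fiber=7 hammer=1 hemp=6 rubber=2
After 5 (craft paint): fiber=6 hammer=1 hemp=6 paint=1 rubber=2
After 6 (consume 2 rubber): fiber=6 hammer=1 hemp=6 paint=1
After 7 (consume 1 hammer): fiber=6 hemp=6 paint=1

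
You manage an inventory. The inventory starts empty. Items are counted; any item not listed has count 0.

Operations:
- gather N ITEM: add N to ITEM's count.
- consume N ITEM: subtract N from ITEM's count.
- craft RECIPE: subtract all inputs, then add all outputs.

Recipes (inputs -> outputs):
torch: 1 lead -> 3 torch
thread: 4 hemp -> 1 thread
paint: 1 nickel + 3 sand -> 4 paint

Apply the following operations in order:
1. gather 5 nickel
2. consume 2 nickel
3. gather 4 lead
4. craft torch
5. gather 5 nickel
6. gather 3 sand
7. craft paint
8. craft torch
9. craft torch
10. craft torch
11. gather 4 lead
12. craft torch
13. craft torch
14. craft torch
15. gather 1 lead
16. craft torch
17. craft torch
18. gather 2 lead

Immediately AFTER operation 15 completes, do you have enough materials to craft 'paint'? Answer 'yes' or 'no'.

Answer: no

Derivation:
After 1 (gather 5 nickel): nickel=5
After 2 (consume 2 nickel): nickel=3
After 3 (gather 4 lead): lead=4 nickel=3
After 4 (craft torch): lead=3 nickel=3 torch=3
After 5 (gather 5 nickel): lead=3 nickel=8 torch=3
After 6 (gather 3 sand): lead=3 nickel=8 sand=3 torch=3
After 7 (craft paint): lead=3 nickel=7 paint=4 torch=3
After 8 (craft torch): lead=2 nickel=7 paint=4 torch=6
After 9 (craft torch): lead=1 nickel=7 paint=4 torch=9
After 10 (craft torch): nickel=7 paint=4 torch=12
After 11 (gather 4 lead): lead=4 nickel=7 paint=4 torch=12
After 12 (craft torch): lead=3 nickel=7 paint=4 torch=15
After 13 (craft torch): lead=2 nickel=7 paint=4 torch=18
After 14 (craft torch): lead=1 nickel=7 paint=4 torch=21
After 15 (gather 1 lead): lead=2 nickel=7 paint=4 torch=21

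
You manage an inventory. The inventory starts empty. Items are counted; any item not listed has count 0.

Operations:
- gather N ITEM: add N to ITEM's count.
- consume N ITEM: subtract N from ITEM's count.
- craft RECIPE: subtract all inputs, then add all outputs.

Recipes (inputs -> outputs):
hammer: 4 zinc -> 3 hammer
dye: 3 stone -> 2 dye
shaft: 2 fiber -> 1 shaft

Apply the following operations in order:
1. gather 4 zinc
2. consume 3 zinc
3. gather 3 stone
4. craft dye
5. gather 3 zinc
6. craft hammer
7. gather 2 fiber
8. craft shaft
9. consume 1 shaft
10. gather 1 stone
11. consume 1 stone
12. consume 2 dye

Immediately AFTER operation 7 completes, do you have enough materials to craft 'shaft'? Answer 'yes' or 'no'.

Answer: yes

Derivation:
After 1 (gather 4 zinc): zinc=4
After 2 (consume 3 zinc): zinc=1
After 3 (gather 3 stone): stone=3 zinc=1
After 4 (craft dye): dye=2 zinc=1
After 5 (gather 3 zinc): dye=2 zinc=4
After 6 (craft hammer): dye=2 hammer=3
After 7 (gather 2 fiber): dye=2 fiber=2 hammer=3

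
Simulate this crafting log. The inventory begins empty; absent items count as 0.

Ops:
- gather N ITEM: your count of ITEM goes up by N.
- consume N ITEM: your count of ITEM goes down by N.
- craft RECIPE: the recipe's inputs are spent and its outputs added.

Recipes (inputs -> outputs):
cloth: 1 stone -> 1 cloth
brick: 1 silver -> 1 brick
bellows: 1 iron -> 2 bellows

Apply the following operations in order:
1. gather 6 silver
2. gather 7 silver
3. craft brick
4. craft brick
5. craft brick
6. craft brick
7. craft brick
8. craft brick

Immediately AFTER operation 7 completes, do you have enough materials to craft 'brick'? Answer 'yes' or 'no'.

Answer: yes

Derivation:
After 1 (gather 6 silver): silver=6
After 2 (gather 7 silver): silver=13
After 3 (craft brick): brick=1 silver=12
After 4 (craft brick): brick=2 silver=11
After 5 (craft brick): brick=3 silver=10
After 6 (craft brick): brick=4 silver=9
After 7 (craft brick): brick=5 silver=8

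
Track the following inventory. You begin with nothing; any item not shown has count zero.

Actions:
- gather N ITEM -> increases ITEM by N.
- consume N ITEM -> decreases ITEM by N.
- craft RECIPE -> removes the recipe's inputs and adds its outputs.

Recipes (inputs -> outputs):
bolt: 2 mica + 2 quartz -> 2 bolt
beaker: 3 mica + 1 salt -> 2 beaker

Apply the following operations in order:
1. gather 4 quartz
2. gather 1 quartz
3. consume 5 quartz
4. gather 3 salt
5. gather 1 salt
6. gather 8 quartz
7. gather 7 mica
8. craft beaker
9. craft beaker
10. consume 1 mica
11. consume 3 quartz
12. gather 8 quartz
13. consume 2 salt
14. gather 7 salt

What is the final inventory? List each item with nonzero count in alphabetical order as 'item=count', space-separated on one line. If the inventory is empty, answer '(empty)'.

Answer: beaker=4 quartz=13 salt=7

Derivation:
After 1 (gather 4 quartz): quartz=4
After 2 (gather 1 quartz): quartz=5
After 3 (consume 5 quartz): (empty)
After 4 (gather 3 salt): salt=3
After 5 (gather 1 salt): salt=4
After 6 (gather 8 quartz): quartz=8 salt=4
After 7 (gather 7 mica): mica=7 quartz=8 salt=4
After 8 (craft beaker): beaker=2 mica=4 quartz=8 salt=3
After 9 (craft beaker): beaker=4 mica=1 quartz=8 salt=2
After 10 (consume 1 mica): beaker=4 quartz=8 salt=2
After 11 (consume 3 quartz): beaker=4 quartz=5 salt=2
After 12 (gather 8 quartz): beaker=4 quartz=13 salt=2
After 13 (consume 2 salt): beaker=4 quartz=13
After 14 (gather 7 salt): beaker=4 quartz=13 salt=7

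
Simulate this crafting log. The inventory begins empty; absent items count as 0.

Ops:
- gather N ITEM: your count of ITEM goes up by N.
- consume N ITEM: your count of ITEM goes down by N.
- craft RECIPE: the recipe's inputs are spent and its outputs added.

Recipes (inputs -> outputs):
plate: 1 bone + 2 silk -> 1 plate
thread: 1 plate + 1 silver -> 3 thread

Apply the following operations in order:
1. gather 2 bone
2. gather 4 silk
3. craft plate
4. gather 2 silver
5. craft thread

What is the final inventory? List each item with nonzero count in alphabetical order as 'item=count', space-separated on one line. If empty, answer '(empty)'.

Answer: bone=1 silk=2 silver=1 thread=3

Derivation:
After 1 (gather 2 bone): bone=2
After 2 (gather 4 silk): bone=2 silk=4
After 3 (craft plate): bone=1 plate=1 silk=2
After 4 (gather 2 silver): bone=1 plate=1 silk=2 silver=2
After 5 (craft thread): bone=1 silk=2 silver=1 thread=3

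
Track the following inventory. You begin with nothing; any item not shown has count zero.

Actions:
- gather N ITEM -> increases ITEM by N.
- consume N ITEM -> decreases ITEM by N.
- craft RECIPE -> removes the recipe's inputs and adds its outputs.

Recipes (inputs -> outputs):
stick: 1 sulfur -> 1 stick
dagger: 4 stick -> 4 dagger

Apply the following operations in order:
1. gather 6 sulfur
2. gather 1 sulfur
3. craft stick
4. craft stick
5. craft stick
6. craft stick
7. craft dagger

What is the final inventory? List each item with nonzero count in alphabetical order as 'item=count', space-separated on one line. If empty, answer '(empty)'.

Answer: dagger=4 sulfur=3

Derivation:
After 1 (gather 6 sulfur): sulfur=6
After 2 (gather 1 sulfur): sulfur=7
After 3 (craft stick): stick=1 sulfur=6
After 4 (craft stick): stick=2 sulfur=5
After 5 (craft stick): stick=3 sulfur=4
After 6 (craft stick): stick=4 sulfur=3
After 7 (craft dagger): dagger=4 sulfur=3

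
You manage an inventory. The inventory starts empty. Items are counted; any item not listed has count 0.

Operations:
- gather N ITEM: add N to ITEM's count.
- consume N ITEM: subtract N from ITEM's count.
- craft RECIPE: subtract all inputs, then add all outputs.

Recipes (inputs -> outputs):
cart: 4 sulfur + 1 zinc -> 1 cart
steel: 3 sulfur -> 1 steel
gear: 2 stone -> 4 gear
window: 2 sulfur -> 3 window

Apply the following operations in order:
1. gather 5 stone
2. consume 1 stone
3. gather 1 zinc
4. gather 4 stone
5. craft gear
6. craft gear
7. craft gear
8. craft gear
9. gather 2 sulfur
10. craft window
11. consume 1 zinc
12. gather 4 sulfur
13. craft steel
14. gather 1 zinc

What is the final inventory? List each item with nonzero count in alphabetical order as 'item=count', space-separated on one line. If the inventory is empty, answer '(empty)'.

Answer: gear=16 steel=1 sulfur=1 window=3 zinc=1

Derivation:
After 1 (gather 5 stone): stone=5
After 2 (consume 1 stone): stone=4
After 3 (gather 1 zinc): stone=4 zinc=1
After 4 (gather 4 stone): stone=8 zinc=1
After 5 (craft gear): gear=4 stone=6 zinc=1
After 6 (craft gear): gear=8 stone=4 zinc=1
After 7 (craft gear): gear=12 stone=2 zinc=1
After 8 (craft gear): gear=16 zinc=1
After 9 (gather 2 sulfur): gear=16 sulfur=2 zinc=1
After 10 (craft window): gear=16 window=3 zinc=1
After 11 (consume 1 zinc): gear=16 window=3
After 12 (gather 4 sulfur): gear=16 sulfur=4 window=3
After 13 (craft steel): gear=16 steel=1 sulfur=1 window=3
After 14 (gather 1 zinc): gear=16 steel=1 sulfur=1 window=3 zinc=1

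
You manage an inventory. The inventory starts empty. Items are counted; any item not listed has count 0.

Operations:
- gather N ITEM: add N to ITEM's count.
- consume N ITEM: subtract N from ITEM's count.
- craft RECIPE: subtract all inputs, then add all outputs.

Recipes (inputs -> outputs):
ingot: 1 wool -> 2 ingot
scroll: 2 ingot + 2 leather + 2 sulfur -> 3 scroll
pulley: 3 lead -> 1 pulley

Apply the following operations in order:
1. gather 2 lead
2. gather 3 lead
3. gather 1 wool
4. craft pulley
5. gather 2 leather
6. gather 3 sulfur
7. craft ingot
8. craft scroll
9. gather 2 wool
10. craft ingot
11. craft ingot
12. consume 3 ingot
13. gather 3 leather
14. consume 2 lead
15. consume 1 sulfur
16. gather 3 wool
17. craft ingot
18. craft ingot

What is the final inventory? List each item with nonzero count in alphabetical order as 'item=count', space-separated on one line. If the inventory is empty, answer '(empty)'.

After 1 (gather 2 lead): lead=2
After 2 (gather 3 lead): lead=5
After 3 (gather 1 wool): lead=5 wool=1
After 4 (craft pulley): lead=2 pulley=1 wool=1
After 5 (gather 2 leather): lead=2 leather=2 pulley=1 wool=1
After 6 (gather 3 sulfur): lead=2 leather=2 pulley=1 sulfur=3 wool=1
After 7 (craft ingot): ingot=2 lead=2 leather=2 pulley=1 sulfur=3
After 8 (craft scroll): lead=2 pulley=1 scroll=3 sulfur=1
After 9 (gather 2 wool): lead=2 pulley=1 scroll=3 sulfur=1 wool=2
After 10 (craft ingot): ingot=2 lead=2 pulley=1 scroll=3 sulfur=1 wool=1
After 11 (craft ingot): ingot=4 lead=2 pulley=1 scroll=3 sulfur=1
After 12 (consume 3 ingot): ingot=1 lead=2 pulley=1 scroll=3 sulfur=1
After 13 (gather 3 leather): ingot=1 lead=2 leather=3 pulley=1 scroll=3 sulfur=1
After 14 (consume 2 lead): ingot=1 leather=3 pulley=1 scroll=3 sulfur=1
After 15 (consume 1 sulfur): ingot=1 leather=3 pulley=1 scroll=3
After 16 (gather 3 wool): ingot=1 leather=3 pulley=1 scroll=3 wool=3
After 17 (craft ingot): ingot=3 leather=3 pulley=1 scroll=3 wool=2
After 18 (craft ingot): ingot=5 leather=3 pulley=1 scroll=3 wool=1

Answer: ingot=5 leather=3 pulley=1 scroll=3 wool=1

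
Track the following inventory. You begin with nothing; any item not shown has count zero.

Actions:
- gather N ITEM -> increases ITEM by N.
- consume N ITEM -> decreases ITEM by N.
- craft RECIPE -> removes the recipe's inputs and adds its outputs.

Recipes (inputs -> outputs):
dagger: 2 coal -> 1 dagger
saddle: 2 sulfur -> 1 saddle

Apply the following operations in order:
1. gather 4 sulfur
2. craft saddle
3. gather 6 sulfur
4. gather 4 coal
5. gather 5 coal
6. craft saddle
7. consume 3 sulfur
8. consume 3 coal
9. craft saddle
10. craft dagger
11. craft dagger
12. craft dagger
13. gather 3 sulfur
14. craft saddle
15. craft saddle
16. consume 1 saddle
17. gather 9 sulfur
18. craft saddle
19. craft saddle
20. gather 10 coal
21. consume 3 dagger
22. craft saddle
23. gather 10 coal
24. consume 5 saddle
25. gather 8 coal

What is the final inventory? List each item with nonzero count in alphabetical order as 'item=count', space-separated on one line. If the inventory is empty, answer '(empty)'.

Answer: coal=28 saddle=2 sulfur=3

Derivation:
After 1 (gather 4 sulfur): sulfur=4
After 2 (craft saddle): saddle=1 sulfur=2
After 3 (gather 6 sulfur): saddle=1 sulfur=8
After 4 (gather 4 coal): coal=4 saddle=1 sulfur=8
After 5 (gather 5 coal): coal=9 saddle=1 sulfur=8
After 6 (craft saddle): coal=9 saddle=2 sulfur=6
After 7 (consume 3 sulfur): coal=9 saddle=2 sulfur=3
After 8 (consume 3 coal): coal=6 saddle=2 sulfur=3
After 9 (craft saddle): coal=6 saddle=3 sulfur=1
After 10 (craft dagger): coal=4 dagger=1 saddle=3 sulfur=1
After 11 (craft dagger): coal=2 dagger=2 saddle=3 sulfur=1
After 12 (craft dagger): dagger=3 saddle=3 sulfur=1
After 13 (gather 3 sulfur): dagger=3 saddle=3 sulfur=4
After 14 (craft saddle): dagger=3 saddle=4 sulfur=2
After 15 (craft saddle): dagger=3 saddle=5
After 16 (consume 1 saddle): dagger=3 saddle=4
After 17 (gather 9 sulfur): dagger=3 saddle=4 sulfur=9
After 18 (craft saddle): dagger=3 saddle=5 sulfur=7
After 19 (craft saddle): dagger=3 saddle=6 sulfur=5
After 20 (gather 10 coal): coal=10 dagger=3 saddle=6 sulfur=5
After 21 (consume 3 dagger): coal=10 saddle=6 sulfur=5
After 22 (craft saddle): coal=10 saddle=7 sulfur=3
After 23 (gather 10 coal): coal=20 saddle=7 sulfur=3
After 24 (consume 5 saddle): coal=20 saddle=2 sulfur=3
After 25 (gather 8 coal): coal=28 saddle=2 sulfur=3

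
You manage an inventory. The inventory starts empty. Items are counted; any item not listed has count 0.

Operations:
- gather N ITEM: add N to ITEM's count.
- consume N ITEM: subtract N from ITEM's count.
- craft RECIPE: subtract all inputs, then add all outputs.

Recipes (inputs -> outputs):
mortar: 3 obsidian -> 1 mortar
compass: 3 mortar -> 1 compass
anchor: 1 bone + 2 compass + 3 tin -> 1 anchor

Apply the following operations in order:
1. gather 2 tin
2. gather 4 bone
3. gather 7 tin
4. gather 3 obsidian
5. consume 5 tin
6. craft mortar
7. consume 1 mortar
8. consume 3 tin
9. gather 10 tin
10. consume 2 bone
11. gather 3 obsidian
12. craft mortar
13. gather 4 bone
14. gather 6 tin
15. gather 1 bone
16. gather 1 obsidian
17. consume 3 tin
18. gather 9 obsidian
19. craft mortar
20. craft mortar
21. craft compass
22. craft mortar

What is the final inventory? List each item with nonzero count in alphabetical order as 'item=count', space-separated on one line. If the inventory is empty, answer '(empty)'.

Answer: bone=7 compass=1 mortar=1 obsidian=1 tin=14

Derivation:
After 1 (gather 2 tin): tin=2
After 2 (gather 4 bone): bone=4 tin=2
After 3 (gather 7 tin): bone=4 tin=9
After 4 (gather 3 obsidian): bone=4 obsidian=3 tin=9
After 5 (consume 5 tin): bone=4 obsidian=3 tin=4
After 6 (craft mortar): bone=4 mortar=1 tin=4
After 7 (consume 1 mortar): bone=4 tin=4
After 8 (consume 3 tin): bone=4 tin=1
After 9 (gather 10 tin): bone=4 tin=11
After 10 (consume 2 bone): bone=2 tin=11
After 11 (gather 3 obsidian): bone=2 obsidian=3 tin=11
After 12 (craft mortar): bone=2 mortar=1 tin=11
After 13 (gather 4 bone): bone=6 mortar=1 tin=11
After 14 (gather 6 tin): bone=6 mortar=1 tin=17
After 15 (gather 1 bone): bone=7 mortar=1 tin=17
After 16 (gather 1 obsidian): bone=7 mortar=1 obsidian=1 tin=17
After 17 (consume 3 tin): bone=7 mortar=1 obsidian=1 tin=14
After 18 (gather 9 obsidian): bone=7 mortar=1 obsidian=10 tin=14
After 19 (craft mortar): bone=7 mortar=2 obsidian=7 tin=14
After 20 (craft mortar): bone=7 mortar=3 obsidian=4 tin=14
After 21 (craft compass): bone=7 compass=1 obsidian=4 tin=14
After 22 (craft mortar): bone=7 compass=1 mortar=1 obsidian=1 tin=14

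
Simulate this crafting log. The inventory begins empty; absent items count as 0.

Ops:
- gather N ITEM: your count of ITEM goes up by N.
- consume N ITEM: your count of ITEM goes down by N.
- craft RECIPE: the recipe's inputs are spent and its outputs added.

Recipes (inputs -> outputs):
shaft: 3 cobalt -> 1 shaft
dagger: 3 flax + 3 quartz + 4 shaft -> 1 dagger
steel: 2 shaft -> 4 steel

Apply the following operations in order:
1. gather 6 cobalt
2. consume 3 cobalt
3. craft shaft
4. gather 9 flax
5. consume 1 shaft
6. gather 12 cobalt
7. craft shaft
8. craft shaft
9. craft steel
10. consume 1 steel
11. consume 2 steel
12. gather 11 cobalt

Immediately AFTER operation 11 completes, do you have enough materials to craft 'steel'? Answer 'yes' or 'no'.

Answer: no

Derivation:
After 1 (gather 6 cobalt): cobalt=6
After 2 (consume 3 cobalt): cobalt=3
After 3 (craft shaft): shaft=1
After 4 (gather 9 flax): flax=9 shaft=1
After 5 (consume 1 shaft): flax=9
After 6 (gather 12 cobalt): cobalt=12 flax=9
After 7 (craft shaft): cobalt=9 flax=9 shaft=1
After 8 (craft shaft): cobalt=6 flax=9 shaft=2
After 9 (craft steel): cobalt=6 flax=9 steel=4
After 10 (consume 1 steel): cobalt=6 flax=9 steel=3
After 11 (consume 2 steel): cobalt=6 flax=9 steel=1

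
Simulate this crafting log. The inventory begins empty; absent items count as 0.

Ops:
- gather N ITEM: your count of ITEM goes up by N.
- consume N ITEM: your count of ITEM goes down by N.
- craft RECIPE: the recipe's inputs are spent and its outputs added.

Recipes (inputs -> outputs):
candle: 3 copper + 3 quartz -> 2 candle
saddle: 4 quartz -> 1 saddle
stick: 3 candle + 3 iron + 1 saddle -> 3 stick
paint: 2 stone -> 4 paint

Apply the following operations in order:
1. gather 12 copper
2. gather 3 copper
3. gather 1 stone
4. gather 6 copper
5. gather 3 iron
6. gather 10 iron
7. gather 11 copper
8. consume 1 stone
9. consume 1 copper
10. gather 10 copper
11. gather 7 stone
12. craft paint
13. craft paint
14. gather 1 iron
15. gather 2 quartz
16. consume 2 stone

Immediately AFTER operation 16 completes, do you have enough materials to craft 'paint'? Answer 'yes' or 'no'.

Answer: no

Derivation:
After 1 (gather 12 copper): copper=12
After 2 (gather 3 copper): copper=15
After 3 (gather 1 stone): copper=15 stone=1
After 4 (gather 6 copper): copper=21 stone=1
After 5 (gather 3 iron): copper=21 iron=3 stone=1
After 6 (gather 10 iron): copper=21 iron=13 stone=1
After 7 (gather 11 copper): copper=32 iron=13 stone=1
After 8 (consume 1 stone): copper=32 iron=13
After 9 (consume 1 copper): copper=31 iron=13
After 10 (gather 10 copper): copper=41 iron=13
After 11 (gather 7 stone): copper=41 iron=13 stone=7
After 12 (craft paint): copper=41 iron=13 paint=4 stone=5
After 13 (craft paint): copper=41 iron=13 paint=8 stone=3
After 14 (gather 1 iron): copper=41 iron=14 paint=8 stone=3
After 15 (gather 2 quartz): copper=41 iron=14 paint=8 quartz=2 stone=3
After 16 (consume 2 stone): copper=41 iron=14 paint=8 quartz=2 stone=1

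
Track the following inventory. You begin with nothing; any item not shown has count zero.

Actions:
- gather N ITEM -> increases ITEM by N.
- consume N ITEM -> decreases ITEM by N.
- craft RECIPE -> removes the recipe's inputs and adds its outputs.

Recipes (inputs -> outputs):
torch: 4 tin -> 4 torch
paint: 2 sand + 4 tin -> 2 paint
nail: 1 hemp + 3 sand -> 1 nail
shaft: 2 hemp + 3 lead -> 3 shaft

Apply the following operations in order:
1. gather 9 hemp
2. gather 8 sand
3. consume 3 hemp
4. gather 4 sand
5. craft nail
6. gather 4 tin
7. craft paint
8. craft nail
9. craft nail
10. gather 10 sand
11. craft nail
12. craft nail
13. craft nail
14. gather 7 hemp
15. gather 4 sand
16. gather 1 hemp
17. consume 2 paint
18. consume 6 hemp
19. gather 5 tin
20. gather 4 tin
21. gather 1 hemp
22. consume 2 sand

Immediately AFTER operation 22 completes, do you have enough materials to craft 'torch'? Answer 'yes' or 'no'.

After 1 (gather 9 hemp): hemp=9
After 2 (gather 8 sand): hemp=9 sand=8
After 3 (consume 3 hemp): hemp=6 sand=8
After 4 (gather 4 sand): hemp=6 sand=12
After 5 (craft nail): hemp=5 nail=1 sand=9
After 6 (gather 4 tin): hemp=5 nail=1 sand=9 tin=4
After 7 (craft paint): hemp=5 nail=1 paint=2 sand=7
After 8 (craft nail): hemp=4 nail=2 paint=2 sand=4
After 9 (craft nail): hemp=3 nail=3 paint=2 sand=1
After 10 (gather 10 sand): hemp=3 nail=3 paint=2 sand=11
After 11 (craft nail): hemp=2 nail=4 paint=2 sand=8
After 12 (craft nail): hemp=1 nail=5 paint=2 sand=5
After 13 (craft nail): nail=6 paint=2 sand=2
After 14 (gather 7 hemp): hemp=7 nail=6 paint=2 sand=2
After 15 (gather 4 sand): hemp=7 nail=6 paint=2 sand=6
After 16 (gather 1 hemp): hemp=8 nail=6 paint=2 sand=6
After 17 (consume 2 paint): hemp=8 nail=6 sand=6
After 18 (consume 6 hemp): hemp=2 nail=6 sand=6
After 19 (gather 5 tin): hemp=2 nail=6 sand=6 tin=5
After 20 (gather 4 tin): hemp=2 nail=6 sand=6 tin=9
After 21 (gather 1 hemp): hemp=3 nail=6 sand=6 tin=9
After 22 (consume 2 sand): hemp=3 nail=6 sand=4 tin=9

Answer: yes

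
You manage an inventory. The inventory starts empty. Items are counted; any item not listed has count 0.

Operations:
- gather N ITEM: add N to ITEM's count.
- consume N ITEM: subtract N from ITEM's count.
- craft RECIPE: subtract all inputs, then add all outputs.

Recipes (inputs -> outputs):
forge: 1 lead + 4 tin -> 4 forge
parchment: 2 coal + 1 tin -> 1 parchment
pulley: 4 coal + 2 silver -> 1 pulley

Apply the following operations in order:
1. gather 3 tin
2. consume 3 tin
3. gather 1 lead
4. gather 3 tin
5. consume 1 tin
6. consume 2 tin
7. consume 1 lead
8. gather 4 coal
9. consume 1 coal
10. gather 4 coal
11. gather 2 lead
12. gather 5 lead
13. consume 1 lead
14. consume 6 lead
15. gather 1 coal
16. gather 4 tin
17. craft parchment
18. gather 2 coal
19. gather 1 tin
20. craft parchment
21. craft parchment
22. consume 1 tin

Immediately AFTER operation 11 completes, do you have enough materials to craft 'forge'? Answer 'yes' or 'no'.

Answer: no

Derivation:
After 1 (gather 3 tin): tin=3
After 2 (consume 3 tin): (empty)
After 3 (gather 1 lead): lead=1
After 4 (gather 3 tin): lead=1 tin=3
After 5 (consume 1 tin): lead=1 tin=2
After 6 (consume 2 tin): lead=1
After 7 (consume 1 lead): (empty)
After 8 (gather 4 coal): coal=4
After 9 (consume 1 coal): coal=3
After 10 (gather 4 coal): coal=7
After 11 (gather 2 lead): coal=7 lead=2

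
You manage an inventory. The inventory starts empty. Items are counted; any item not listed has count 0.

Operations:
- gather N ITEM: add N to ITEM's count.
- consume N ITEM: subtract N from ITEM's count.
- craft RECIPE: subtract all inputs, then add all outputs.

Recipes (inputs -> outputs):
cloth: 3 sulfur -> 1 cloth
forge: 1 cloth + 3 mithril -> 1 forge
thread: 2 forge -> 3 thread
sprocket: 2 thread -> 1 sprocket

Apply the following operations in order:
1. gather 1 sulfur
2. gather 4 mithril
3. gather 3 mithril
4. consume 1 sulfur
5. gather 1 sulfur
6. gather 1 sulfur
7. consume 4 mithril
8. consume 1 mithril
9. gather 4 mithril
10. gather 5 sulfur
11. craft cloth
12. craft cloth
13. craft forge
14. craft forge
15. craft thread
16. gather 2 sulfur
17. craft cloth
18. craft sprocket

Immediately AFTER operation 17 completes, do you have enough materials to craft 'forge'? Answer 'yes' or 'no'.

Answer: no

Derivation:
After 1 (gather 1 sulfur): sulfur=1
After 2 (gather 4 mithril): mithril=4 sulfur=1
After 3 (gather 3 mithril): mithril=7 sulfur=1
After 4 (consume 1 sulfur): mithril=7
After 5 (gather 1 sulfur): mithril=7 sulfur=1
After 6 (gather 1 sulfur): mithril=7 sulfur=2
After 7 (consume 4 mithril): mithril=3 sulfur=2
After 8 (consume 1 mithril): mithril=2 sulfur=2
After 9 (gather 4 mithril): mithril=6 sulfur=2
After 10 (gather 5 sulfur): mithril=6 sulfur=7
After 11 (craft cloth): cloth=1 mithril=6 sulfur=4
After 12 (craft cloth): cloth=2 mithril=6 sulfur=1
After 13 (craft forge): cloth=1 forge=1 mithril=3 sulfur=1
After 14 (craft forge): forge=2 sulfur=1
After 15 (craft thread): sulfur=1 thread=3
After 16 (gather 2 sulfur): sulfur=3 thread=3
After 17 (craft cloth): cloth=1 thread=3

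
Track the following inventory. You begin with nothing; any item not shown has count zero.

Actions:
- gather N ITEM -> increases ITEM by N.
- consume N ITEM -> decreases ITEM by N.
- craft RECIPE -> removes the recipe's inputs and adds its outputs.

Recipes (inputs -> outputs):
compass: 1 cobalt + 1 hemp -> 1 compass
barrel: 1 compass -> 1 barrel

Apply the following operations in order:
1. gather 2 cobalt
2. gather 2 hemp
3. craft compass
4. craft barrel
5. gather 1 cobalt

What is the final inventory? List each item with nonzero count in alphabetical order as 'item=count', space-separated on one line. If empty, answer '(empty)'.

After 1 (gather 2 cobalt): cobalt=2
After 2 (gather 2 hemp): cobalt=2 hemp=2
After 3 (craft compass): cobalt=1 compass=1 hemp=1
After 4 (craft barrel): barrel=1 cobalt=1 hemp=1
After 5 (gather 1 cobalt): barrel=1 cobalt=2 hemp=1

Answer: barrel=1 cobalt=2 hemp=1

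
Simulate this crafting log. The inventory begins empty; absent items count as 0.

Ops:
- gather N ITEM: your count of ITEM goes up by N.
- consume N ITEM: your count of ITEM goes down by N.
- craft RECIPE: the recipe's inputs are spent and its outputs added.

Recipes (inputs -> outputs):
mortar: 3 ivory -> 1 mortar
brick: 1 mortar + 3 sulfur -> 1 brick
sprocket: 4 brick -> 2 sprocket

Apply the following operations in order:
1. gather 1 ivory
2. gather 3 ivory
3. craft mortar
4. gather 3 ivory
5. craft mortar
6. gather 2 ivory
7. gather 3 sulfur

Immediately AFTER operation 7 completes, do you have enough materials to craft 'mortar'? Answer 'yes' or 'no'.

After 1 (gather 1 ivory): ivory=1
After 2 (gather 3 ivory): ivory=4
After 3 (craft mortar): ivory=1 mortar=1
After 4 (gather 3 ivory): ivory=4 mortar=1
After 5 (craft mortar): ivory=1 mortar=2
After 6 (gather 2 ivory): ivory=3 mortar=2
After 7 (gather 3 sulfur): ivory=3 mortar=2 sulfur=3

Answer: yes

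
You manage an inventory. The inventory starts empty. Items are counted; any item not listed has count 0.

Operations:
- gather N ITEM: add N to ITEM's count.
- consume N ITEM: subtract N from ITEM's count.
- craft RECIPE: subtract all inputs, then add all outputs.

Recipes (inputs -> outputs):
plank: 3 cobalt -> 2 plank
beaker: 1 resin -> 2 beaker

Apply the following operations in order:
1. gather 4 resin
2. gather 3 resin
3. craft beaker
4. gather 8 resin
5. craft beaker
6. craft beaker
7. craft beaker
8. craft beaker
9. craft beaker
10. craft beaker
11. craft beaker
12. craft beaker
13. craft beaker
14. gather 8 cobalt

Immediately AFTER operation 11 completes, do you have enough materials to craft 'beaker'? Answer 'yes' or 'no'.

Answer: yes

Derivation:
After 1 (gather 4 resin): resin=4
After 2 (gather 3 resin): resin=7
After 3 (craft beaker): beaker=2 resin=6
After 4 (gather 8 resin): beaker=2 resin=14
After 5 (craft beaker): beaker=4 resin=13
After 6 (craft beaker): beaker=6 resin=12
After 7 (craft beaker): beaker=8 resin=11
After 8 (craft beaker): beaker=10 resin=10
After 9 (craft beaker): beaker=12 resin=9
After 10 (craft beaker): beaker=14 resin=8
After 11 (craft beaker): beaker=16 resin=7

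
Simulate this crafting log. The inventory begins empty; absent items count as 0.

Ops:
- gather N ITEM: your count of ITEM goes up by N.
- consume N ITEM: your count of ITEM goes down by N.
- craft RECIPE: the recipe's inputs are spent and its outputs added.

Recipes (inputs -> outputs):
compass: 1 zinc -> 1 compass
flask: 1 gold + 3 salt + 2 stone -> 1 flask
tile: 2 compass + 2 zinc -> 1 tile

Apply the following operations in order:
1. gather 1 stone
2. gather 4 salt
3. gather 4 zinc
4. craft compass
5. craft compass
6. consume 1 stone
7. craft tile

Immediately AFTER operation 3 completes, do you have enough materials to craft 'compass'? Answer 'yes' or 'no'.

Answer: yes

Derivation:
After 1 (gather 1 stone): stone=1
After 2 (gather 4 salt): salt=4 stone=1
After 3 (gather 4 zinc): salt=4 stone=1 zinc=4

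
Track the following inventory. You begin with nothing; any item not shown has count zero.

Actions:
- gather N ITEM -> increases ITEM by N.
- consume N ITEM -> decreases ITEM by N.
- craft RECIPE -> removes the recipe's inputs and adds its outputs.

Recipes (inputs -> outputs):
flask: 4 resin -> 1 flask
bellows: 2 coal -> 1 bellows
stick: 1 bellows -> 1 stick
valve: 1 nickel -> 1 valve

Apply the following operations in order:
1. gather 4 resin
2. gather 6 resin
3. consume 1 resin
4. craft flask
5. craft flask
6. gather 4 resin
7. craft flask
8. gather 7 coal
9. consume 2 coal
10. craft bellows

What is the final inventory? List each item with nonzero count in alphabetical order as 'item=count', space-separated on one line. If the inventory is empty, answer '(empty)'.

After 1 (gather 4 resin): resin=4
After 2 (gather 6 resin): resin=10
After 3 (consume 1 resin): resin=9
After 4 (craft flask): flask=1 resin=5
After 5 (craft flask): flask=2 resin=1
After 6 (gather 4 resin): flask=2 resin=5
After 7 (craft flask): flask=3 resin=1
After 8 (gather 7 coal): coal=7 flask=3 resin=1
After 9 (consume 2 coal): coal=5 flask=3 resin=1
After 10 (craft bellows): bellows=1 coal=3 flask=3 resin=1

Answer: bellows=1 coal=3 flask=3 resin=1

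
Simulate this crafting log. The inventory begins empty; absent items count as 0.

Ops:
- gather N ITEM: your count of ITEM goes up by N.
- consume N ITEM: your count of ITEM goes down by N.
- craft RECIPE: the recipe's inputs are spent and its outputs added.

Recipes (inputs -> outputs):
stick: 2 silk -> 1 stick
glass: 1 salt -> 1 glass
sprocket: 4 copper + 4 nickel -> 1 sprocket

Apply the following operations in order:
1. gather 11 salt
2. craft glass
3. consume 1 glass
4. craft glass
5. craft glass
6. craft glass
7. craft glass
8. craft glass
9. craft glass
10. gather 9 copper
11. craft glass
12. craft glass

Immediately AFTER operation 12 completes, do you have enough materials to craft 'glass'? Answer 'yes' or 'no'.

Answer: yes

Derivation:
After 1 (gather 11 salt): salt=11
After 2 (craft glass): glass=1 salt=10
After 3 (consume 1 glass): salt=10
After 4 (craft glass): glass=1 salt=9
After 5 (craft glass): glass=2 salt=8
After 6 (craft glass): glass=3 salt=7
After 7 (craft glass): glass=4 salt=6
After 8 (craft glass): glass=5 salt=5
After 9 (craft glass): glass=6 salt=4
After 10 (gather 9 copper): copper=9 glass=6 salt=4
After 11 (craft glass): copper=9 glass=7 salt=3
After 12 (craft glass): copper=9 glass=8 salt=2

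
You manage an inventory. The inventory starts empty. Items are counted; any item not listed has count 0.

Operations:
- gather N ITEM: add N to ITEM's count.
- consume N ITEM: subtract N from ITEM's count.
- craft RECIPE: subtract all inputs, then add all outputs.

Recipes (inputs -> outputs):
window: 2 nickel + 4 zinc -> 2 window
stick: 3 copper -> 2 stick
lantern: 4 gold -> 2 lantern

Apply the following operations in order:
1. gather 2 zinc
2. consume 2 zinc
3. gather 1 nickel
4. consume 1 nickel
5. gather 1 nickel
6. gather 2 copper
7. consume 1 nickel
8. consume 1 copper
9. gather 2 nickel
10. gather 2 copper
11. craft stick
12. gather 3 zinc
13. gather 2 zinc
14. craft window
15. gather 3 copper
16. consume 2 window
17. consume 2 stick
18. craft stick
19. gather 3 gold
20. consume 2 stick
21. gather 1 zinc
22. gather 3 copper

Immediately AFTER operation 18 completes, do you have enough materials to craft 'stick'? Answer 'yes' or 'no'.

After 1 (gather 2 zinc): zinc=2
After 2 (consume 2 zinc): (empty)
After 3 (gather 1 nickel): nickel=1
After 4 (consume 1 nickel): (empty)
After 5 (gather 1 nickel): nickel=1
After 6 (gather 2 copper): copper=2 nickel=1
After 7 (consume 1 nickel): copper=2
After 8 (consume 1 copper): copper=1
After 9 (gather 2 nickel): copper=1 nickel=2
After 10 (gather 2 copper): copper=3 nickel=2
After 11 (craft stick): nickel=2 stick=2
After 12 (gather 3 zinc): nickel=2 stick=2 zinc=3
After 13 (gather 2 zinc): nickel=2 stick=2 zinc=5
After 14 (craft window): stick=2 window=2 zinc=1
After 15 (gather 3 copper): copper=3 stick=2 window=2 zinc=1
After 16 (consume 2 window): copper=3 stick=2 zinc=1
After 17 (consume 2 stick): copper=3 zinc=1
After 18 (craft stick): stick=2 zinc=1

Answer: no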